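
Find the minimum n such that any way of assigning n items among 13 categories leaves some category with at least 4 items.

With 39 items one could put exactly 3 in each of the 13 categories, and no category would reach 4.
One more item must land in a category that already has 3, giving it 4.
So 13 × 3 + 1 = 40 items are required.

40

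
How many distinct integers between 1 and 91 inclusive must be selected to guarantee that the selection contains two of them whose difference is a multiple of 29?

30

Integers whose pairwise differences are multiples of 29 are exactly those sharing a remainder mod 29. The 29 residue classes mod 29 are the pigeonholes.
With 29 integers one could put 1 in each residue class and have no class reach 2.
The 30th integer pushes some class to 2, so 29·1 + 1 = 30.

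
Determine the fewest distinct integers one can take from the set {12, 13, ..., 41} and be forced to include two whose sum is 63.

Group the elements by complementary pair {x, 63−x}: {22,41}, {23,40}, {24,39}, …, giving 10 two-element pairs and 10 integers whose partner 63−x falls outside [12,41].
By pigeonhole, treating each of those 20 groups as a pigeonhole, one can pick one integer per group — 20 integers — with no two summing to 63.
The 21st integer lands in an occupied pair, forcing a sum of 63.

21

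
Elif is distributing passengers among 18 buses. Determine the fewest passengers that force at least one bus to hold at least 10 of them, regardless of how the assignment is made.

163

With 162 passengers one could put exactly 9 in each of the 18 buses, and no bus would reach 10.
One more passenger must land in a bus that already has 9, giving it 10.
So 18 × 9 + 1 = 163 passengers are required.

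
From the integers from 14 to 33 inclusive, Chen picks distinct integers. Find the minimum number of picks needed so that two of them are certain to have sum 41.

14

Group the elements by complementary pair {x, 41−x}: {14,27}, {15,26}, {16,25}, …, giving 7 two-element pairs and 6 integers whose partner 41−x falls outside [14,33].
Treating each of those 13 groups as a pigeonhole, one can pick one integer per group — 13 integers — with no two summing to 41.
The 14th integer lands in an occupied pair, forcing a sum of 41.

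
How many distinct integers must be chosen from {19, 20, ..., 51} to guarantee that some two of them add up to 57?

24

Group the elements by complementary pair {x, 57−x}: {19,38}, {20,37}, {21,36}, …, giving 10 two-element pairs and 13 integers whose partner 57−x falls outside [19,51].
Treating each of those 23 groups as a pigeonhole, one can pick one integer per group — 23 integers — with no two summing to 57.
The 24th integer lands in an occupied pair, forcing a sum of 57.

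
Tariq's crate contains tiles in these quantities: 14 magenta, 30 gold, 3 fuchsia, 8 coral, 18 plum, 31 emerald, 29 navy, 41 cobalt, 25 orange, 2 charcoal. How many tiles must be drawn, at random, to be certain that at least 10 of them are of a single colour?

Pigeonhole: put each drawn tile into a box by colour. The largest draw with every box below 10 takes min(count, 9) from each colour; colours with fewer than 9 contribute all they have.
Σ min(cᵢ, 9) = 9 + 9 + 3 + 8 + 9 + 9 + 9 + 9 + 9 + 2 = 76.
Draw number 76 + 1 = 77 must push one box to 10.

77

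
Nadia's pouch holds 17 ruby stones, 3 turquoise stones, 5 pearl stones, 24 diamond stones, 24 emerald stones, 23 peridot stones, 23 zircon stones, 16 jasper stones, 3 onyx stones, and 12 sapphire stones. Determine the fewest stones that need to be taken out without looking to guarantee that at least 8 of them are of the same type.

61

By the pigeonhole principle, the 10 types are the holes; the stones drawn are the pigeons.
To avoid 8 of any one type, the worst case takes at most 7 of each type, or every stone of a type that has fewer than 7.
That gives 7 + 3 + 5 + 7 + 7 + 7 + 7 + 7 + 3 + 7 = 60 stones with no type reaching 8.
The next stone forces some type to 8, so 60 + 1 = 61.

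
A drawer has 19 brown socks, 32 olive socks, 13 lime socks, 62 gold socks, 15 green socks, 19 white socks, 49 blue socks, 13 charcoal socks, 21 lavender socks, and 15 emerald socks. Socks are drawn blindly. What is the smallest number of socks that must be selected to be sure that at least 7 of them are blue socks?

In the worst case for collecting blue socks, every non-blue sock comes out first.
There are 19 + 32 + 13 + 62 + 15 + 19 + 13 + 21 + 15 = 209 non-blue socks altogether.
After those, each further sock must be blue, so 209 + 7 = 216 draws guarantee 7 blue socks.

216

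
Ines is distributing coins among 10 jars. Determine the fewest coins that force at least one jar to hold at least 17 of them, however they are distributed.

With 160 coins one could put exactly 16 in each of the 10 jars, and no jar would reach 17.
One more coin must land in a jar that already has 16, giving it 17.
So 10 × 16 + 1 = 161 coins are required.

161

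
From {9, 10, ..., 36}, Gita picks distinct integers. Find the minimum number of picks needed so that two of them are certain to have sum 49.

Two chosen integers sum to 49 exactly when both halves of some pair {x, 49−x} with 13 ≤ x ≤ 49−x ≤ 36 are chosen — 12 such pairs.
The remaining 4 elements (those with no distinct partner in range) can never complete a 49-sum, so the worst case takes all of them and one from each pair: 4 + 12 = 16.
The 17th integer has to be the second member of some pair, so 16 + 1 = 17.

17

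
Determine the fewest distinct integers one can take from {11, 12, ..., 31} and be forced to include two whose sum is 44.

Group the elements by complementary pair {x, 44−x}: {13,31}, {14,30}, {15,29}, …, giving 9 two-element pairs, the single value 22 (it cannot pair with itself since the integers are distinct), and 2 integers whose partner 44−x falls outside [11,31].
Treating each of those 12 groups as a pigeonhole, one can pick one integer per group — 12 integers — with no two summing to 44.
The 13th integer lands in an occupied pair, forcing a sum of 44.

13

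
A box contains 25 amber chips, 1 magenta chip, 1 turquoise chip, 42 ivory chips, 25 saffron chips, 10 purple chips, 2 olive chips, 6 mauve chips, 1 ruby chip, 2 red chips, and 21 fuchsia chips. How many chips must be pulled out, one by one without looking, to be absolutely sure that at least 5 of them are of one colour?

Put each drawn chip into a box by colour. The largest draw with every box below 5 takes min(count, 4) from each colour; colours with fewer than 4 contribute all they have.
Σ min(cᵢ, 4) = 4 + 1 + 1 + 4 + 4 + 4 + 2 + 4 + 1 + 2 + 4 = 31.
Draw number 31 + 1 = 32 must push one box to 5.

32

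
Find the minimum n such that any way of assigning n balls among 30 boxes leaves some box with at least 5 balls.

With 120 balls one could put exactly 4 in each of the 30 boxes, and no box would reach 5.
One more ball must land in a box that already has 4, giving it 5.
So 30 × 4 + 1 = 121 balls are required.

121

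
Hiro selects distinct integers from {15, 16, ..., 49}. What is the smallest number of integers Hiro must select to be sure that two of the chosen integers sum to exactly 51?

Two chosen integers sum to 51 exactly when both halves of some pair {x, 51−x} with 15 ≤ x ≤ 51−x ≤ 36 are chosen — 11 such pairs.
The remaining 13 elements (those with no distinct partner in range) can never complete a 51-sum, so the worst case takes all of them and one from each pair: 13 + 11 = 24.
Pigeonhole: the 25th integer has to be the second member of some pair, so 24 + 1 = 25.

25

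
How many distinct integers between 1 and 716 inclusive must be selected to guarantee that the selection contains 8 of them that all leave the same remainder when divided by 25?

176

By pigeonhole, the 25 residue classes mod 25 are the pigeonholes.
With 175 integers one could put 7 in each residue class and have no class reach 8.
The 176th integer pushes some class to 8, so 25·7 + 1 = 176.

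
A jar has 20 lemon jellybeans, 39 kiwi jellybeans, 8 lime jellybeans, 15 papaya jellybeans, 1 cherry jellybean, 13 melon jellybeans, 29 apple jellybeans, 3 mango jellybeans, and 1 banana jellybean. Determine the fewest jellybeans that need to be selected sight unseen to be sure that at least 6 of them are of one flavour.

The 9 flavours are the holes; the jellybeans drawn are the pigeons.
To avoid 6 of any one flavour, the worst case takes at most 5 of each flavour, or every jellybean of a flavour that has fewer than 5.
That gives 5 + 5 + 5 + 5 + 1 + 5 + 5 + 3 + 1 = 35 jellybeans with no flavour reaching 6.
The next jellybean forces some flavour to 6, so 35 + 1 = 36.

36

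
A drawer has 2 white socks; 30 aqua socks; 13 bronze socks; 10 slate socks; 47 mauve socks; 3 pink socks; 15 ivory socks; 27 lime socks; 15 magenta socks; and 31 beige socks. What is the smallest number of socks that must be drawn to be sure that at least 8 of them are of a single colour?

62

The 10 colours are the holes; the socks drawn are the pigeons.
To avoid 8 of any one colour, the worst case takes at most 7 of each colour, or every sock of a colour that has fewer than 7.
That gives 2 + 7 + 7 + 7 + 7 + 3 + 7 + 7 + 7 + 7 = 61 socks with no colour reaching 8.
The next sock forces some colour to 8, so 61 + 1 = 62.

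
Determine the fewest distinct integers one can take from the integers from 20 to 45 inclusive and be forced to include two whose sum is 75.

19

A set avoiding the sum 75 can contain at most one of each pair {x, 75−x}, plus the 10 elements whose complement lies outside the range.
The integers 20, …, 37 (18 of them) are such a set: any two sum to at least 20+21 = 41 and at most 36+37 = 73 < 75.
By the pigeonhole principle, any 19th integer completes one of the 8 pairs, so 19 choices force a sum of 75.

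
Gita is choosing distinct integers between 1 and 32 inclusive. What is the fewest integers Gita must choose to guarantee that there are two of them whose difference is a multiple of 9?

10

Integers whose pairwise differences are multiples of 9 are exactly those sharing a remainder mod 9. By pigeonhole, the 9 residue classes mod 9 are the pigeonholes.
With 9 integers one could put 1 in each residue class and have no class reach 2.
The 10th integer pushes some class to 2, so 9·1 + 1 = 10.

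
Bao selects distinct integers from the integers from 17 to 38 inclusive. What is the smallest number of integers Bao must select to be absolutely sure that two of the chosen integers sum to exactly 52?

Two chosen integers sum to 52 exactly when both halves of some pair {x, 52−x} with 17 ≤ x ≤ 52−x ≤ 35 are chosen — 9 such pairs.
The remaining 4 elements (those with no distinct partner in range) can never complete a 52-sum, so the worst case takes all of them and one from each pair: 4 + 9 = 13.
Pigeonhole: the 14th integer has to be the second member of some pair, so 13 + 1 = 14.

14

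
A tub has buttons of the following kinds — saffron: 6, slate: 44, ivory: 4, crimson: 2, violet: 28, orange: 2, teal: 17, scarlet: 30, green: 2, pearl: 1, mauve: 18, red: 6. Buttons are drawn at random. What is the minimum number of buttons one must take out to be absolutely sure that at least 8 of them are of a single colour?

59

Pigeonhole: put each drawn button into a box by colour. The largest draw with every box below 8 takes min(count, 7) from each colour; colours with fewer than 7 contribute all they have.
Σ min(cᵢ, 7) = 6 + 7 + 4 + 2 + 7 + 2 + 7 + 7 + 2 + 1 + 7 + 6 = 58.
Draw number 58 + 1 = 59 must push one box to 8.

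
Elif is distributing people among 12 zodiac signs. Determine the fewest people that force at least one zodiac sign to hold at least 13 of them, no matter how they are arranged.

With 144 people one could put exactly 12 in each of the 12 zodiac signs, and no zodiac sign would reach 13.
By the pigeonhole principle, one more person must land in a zodiac sign that already has 12, giving it 13.
So 12 × 12 + 1 = 145 people are required.

145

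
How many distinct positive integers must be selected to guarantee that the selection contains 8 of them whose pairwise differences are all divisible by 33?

Integers whose pairwise differences are multiples of 33 are exactly those sharing a remainder mod 33. By pigeonhole, the 33 residue classes mod 33 are the pigeonholes.
With 231 integers one could put 7 in each residue class and have no class reach 8.
The 232nd integer pushes some class to 8, so 33·7 + 1 = 232.

232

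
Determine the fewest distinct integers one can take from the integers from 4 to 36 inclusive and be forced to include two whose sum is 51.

23

A set avoiding the sum 51 can contain at most one of each pair {x, 51−x}, plus the 11 elements whose complement lies outside the range.
The integers 4, …, 25 (22 of them) are such a set: any two sum to at least 4+5 = 9 and at most 24+25 = 49 < 51.
Any 23rd integer completes one of the 11 pairs, so 23 choices force a sum of 51.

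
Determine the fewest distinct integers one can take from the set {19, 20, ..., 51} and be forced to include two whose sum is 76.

A set avoiding the sum 76 can contain at most one of each pair {x, 76−x}, plus the 7 elements whose complement lies outside the range or equal to its own complement.
The integers 19, …, 38 (20 of them) are such a set: any two sum to at least 19+20 = 39 and at most 37+38 = 75 < 76.
Any 21st integer completes one of the 13 pairs, so 21 choices force a sum of 76.

21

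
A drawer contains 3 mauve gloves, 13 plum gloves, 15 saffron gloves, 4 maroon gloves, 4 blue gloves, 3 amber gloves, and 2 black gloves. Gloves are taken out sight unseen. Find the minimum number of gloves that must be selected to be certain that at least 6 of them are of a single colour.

The 7 colours are the holes; the gloves drawn are the pigeons.
To avoid 6 of any one colour, the worst case takes at most 5 of each colour, or every glove of a colour that has fewer than 5.
That gives 3 + 5 + 5 + 4 + 4 + 3 + 2 = 26 gloves with no colour reaching 6.
The next glove forces some colour to 6, so 26 + 1 = 27.

27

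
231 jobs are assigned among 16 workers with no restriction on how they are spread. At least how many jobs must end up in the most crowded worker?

By the pigeonhole principle, the 16 workers are the holes and the 231 jobs are the pigeons.
If every worker held at most 14 jobs, the total would be at most 16 × 14 = 224, which is less than 231.
So some worker holds at least ⌈231/16⌉ = 15 jobs.

15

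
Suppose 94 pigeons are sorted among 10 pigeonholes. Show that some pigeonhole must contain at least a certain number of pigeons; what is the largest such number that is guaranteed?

By the pigeonhole principle, the 10 pigeonholes are the holes and the 94 pigeons are the pigeons.
If every pigeonhole held at most 9 pigeons, the total would be at most 10 × 9 = 90, which is less than 94.
So some pigeonhole holds at least ⌈94/10⌉ = 10 pigeons.

10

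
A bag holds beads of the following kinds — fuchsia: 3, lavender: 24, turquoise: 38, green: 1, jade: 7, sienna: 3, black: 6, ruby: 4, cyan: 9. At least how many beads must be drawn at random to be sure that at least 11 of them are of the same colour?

An adversary could hand out at most 10 beads per colour (7 colours run out sooner): 3 + 10 + 10 + 1 + 7 + 3 + 6 + 4 + 9 = 53 beads and still no colour has 11.
By the pigeonhole principle, one more bead lands in a colour already at 10, so 54 draws are enough and 53 are not.

54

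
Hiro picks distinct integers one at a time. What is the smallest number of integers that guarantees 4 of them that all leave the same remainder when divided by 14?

The 14 residue classes mod 14 are the pigeonholes.
With 42 integers one could put 3 in each residue class and have no class reach 4.
The 43rd integer pushes some class to 4, so 14·3 + 1 = 43.

43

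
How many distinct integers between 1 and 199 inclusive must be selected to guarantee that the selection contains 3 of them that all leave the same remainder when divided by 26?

53

The 26 residue classes mod 26 are the pigeonholes.
With 52 integers one could put 2 in each residue class and have no class reach 3.
The 53rd integer pushes some class to 3, so 26·2 + 1 = 53.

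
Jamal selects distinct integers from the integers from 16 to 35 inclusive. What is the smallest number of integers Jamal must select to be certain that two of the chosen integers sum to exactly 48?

13

Two chosen integers sum to 48 exactly when both halves of some pair {x, 48−x} with 16 ≤ x ≤ 48−x ≤ 32 are chosen — 8 such pairs.
The remaining 4 elements (those with no distinct partner in range) can never complete a 48-sum, so the worst case takes all of them and one from each pair: 4 + 8 = 12.
The 13th integer has to be the second member of some pair, so 12 + 1 = 13.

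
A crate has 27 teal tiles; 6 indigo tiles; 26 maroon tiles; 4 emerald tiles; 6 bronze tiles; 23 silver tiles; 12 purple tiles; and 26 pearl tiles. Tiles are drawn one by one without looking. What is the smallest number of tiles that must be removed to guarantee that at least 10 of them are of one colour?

62

By pigeonhole, put each drawn tile into a box by colour. The largest draw with every box below 10 takes min(count, 9) from each colour; colours with fewer than 9 contribute all they have.
Σ min(cᵢ, 9) = 9 + 6 + 9 + 4 + 6 + 9 + 9 + 9 = 61.
Draw number 61 + 1 = 62 must push one box to 10.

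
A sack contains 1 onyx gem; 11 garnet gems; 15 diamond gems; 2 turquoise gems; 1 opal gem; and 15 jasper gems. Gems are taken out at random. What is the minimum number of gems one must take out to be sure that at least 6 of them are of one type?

20

Pigeonhole: put each drawn gem into a box by type. The largest draw with every box below 6 takes min(count, 5) from each type; types with fewer than 5 contribute all they have.
Σ min(cᵢ, 5) = 1 + 5 + 5 + 2 + 1 + 5 = 19.
Draw number 19 + 1 = 20 must push one box to 6.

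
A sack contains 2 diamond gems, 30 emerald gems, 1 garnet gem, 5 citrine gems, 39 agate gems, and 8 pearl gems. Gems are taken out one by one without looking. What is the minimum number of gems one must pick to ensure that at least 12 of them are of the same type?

Put each drawn gem into a box by type. The largest draw with every box below 12 takes min(count, 11) from each type; types with fewer than 11 contribute all they have.
Σ min(cᵢ, 11) = 2 + 11 + 1 + 5 + 11 + 8 = 38.
Draw number 38 + 1 = 39 must push one box to 12.

39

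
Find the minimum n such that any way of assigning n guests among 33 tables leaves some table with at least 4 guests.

With 99 guests one could put exactly 3 in each of the 33 tables, and no table would reach 4.
By the pigeonhole principle, one more guest must land in a table that already has 3, giving it 4.
So 33 × 3 + 1 = 100 guests are required.

100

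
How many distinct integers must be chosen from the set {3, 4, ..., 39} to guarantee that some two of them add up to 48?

Two chosen integers sum to 48 exactly when both halves of some pair {x, 48−x} with 9 ≤ x ≤ 48−x ≤ 39 are chosen — 15 such pairs.
The remaining 7 elements (those with no distinct partner in range) can never complete a 48-sum, so the worst case takes all of them and one from each pair: 7 + 15 = 22.
Pigeonhole: the 23rd integer has to be the second member of some pair, so 22 + 1 = 23.

23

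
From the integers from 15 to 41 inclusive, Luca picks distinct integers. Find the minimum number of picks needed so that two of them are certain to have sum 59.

16

A set avoiding the sum 59 can contain at most one of each pair {x, 59−x}, plus the 3 elements whose complement lies outside the range.
The integers 15, …, 29 (15 of them) are such a set: any two sum to at least 15+16 = 31 and at most 28+29 = 57 < 59.
Any 16th integer completes one of the 12 pairs, so 16 choices force a sum of 59.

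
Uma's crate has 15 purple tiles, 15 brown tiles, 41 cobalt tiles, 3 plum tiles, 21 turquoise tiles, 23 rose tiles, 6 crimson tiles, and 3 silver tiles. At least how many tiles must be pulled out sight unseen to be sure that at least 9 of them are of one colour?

53

By pigeonhole, the 8 colours are the holes; the tiles drawn are the pigeons.
To avoid 9 of any one colour, the worst case takes at most 8 of each colour, or every tile of a colour that has fewer than 8.
That gives 8 + 8 + 8 + 3 + 8 + 8 + 6 + 3 = 52 tiles with no colour reaching 9.
The next tile forces some colour to 9, so 52 + 1 = 53.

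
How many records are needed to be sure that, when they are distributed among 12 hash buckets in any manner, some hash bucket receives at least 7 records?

With 72 records one could put exactly 6 in each of the 12 hash buckets, and no hash bucket would reach 7.
One more record must land in a hash bucket that already has 6, giving it 7.
So 12 × 6 + 1 = 73 records are required.

73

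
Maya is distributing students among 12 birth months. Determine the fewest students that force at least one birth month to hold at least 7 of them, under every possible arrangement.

With 72 students one could put exactly 6 in each of the 12 birth months, and no birth month would reach 7.
Pigeonhole: one more student must land in a birth month that already has 6, giving it 7.
So 12 × 6 + 1 = 73 students are required.

73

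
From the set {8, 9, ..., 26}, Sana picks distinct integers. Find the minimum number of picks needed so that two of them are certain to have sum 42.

A set avoiding the sum 42 can contain at most one of each pair {x, 42−x}, plus the 9 elements whose complement lies outside the range or equal to its own complement.
The integers 8, …, 21 (14 of them) are such a set: any two sum to at least 8+9 = 17 and at most 20+21 = 41 < 42.
By pigeonhole, any 15th integer completes one of the 5 pairs, so 15 choices force a sum of 42.

15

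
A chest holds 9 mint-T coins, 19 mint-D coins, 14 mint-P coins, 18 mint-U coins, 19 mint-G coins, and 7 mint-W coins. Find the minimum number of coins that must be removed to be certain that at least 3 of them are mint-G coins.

In the worst case for collecting mint-G coins, every non-mint-G coin comes out first.
There are 9 + 19 + 14 + 18 + 7 = 67 non-mint-G coins altogether.
After those, each further coin must be mint-G, so 67 + 3 = 70 draws guarantee 3 mint-G coins.

70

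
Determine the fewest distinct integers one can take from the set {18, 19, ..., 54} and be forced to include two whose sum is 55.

Group the elements by complementary pair {x, 55−x}: {18,37}, {19,36}, {20,35}, …, giving 10 two-element pairs and 17 integers whose partner 55−x falls outside [18,54].
Treating each of those 27 groups as a pigeonhole, one can pick one integer per group — 27 integers — with no two summing to 55.
The 28th integer lands in an occupied pair, forcing a sum of 55.

28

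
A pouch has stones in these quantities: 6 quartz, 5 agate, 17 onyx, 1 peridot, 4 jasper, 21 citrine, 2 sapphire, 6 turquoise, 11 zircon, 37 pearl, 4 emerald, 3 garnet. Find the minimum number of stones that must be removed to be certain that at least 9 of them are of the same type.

64

Put each drawn stone into a box by type. The largest draw with every box below 9 takes min(count, 8) from each type; types with fewer than 8 contribute all they have.
Σ min(cᵢ, 8) = 6 + 5 + 8 + 1 + 4 + 8 + 2 + 6 + 8 + 8 + 4 + 3 = 63.
Draw number 63 + 1 = 64 must push one box to 9.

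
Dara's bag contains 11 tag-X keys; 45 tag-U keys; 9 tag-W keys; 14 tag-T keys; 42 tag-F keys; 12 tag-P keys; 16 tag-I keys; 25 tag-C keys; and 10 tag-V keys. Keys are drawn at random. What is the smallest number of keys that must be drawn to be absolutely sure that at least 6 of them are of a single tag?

An adversary could hand out at most 5 keys per tag: 5 + 5 + 5 + 5 + 5 + 5 + 5 + 5 + 5 = 45 keys and still no tag has 6.
Pigeonhole: one more key lands in a tag already at 5, so 46 draws are enough and 45 are not.

46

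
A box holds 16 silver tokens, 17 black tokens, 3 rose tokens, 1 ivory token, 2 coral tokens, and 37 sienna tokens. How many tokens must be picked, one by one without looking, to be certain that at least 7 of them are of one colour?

25

Put each drawn token into a box by colour. The largest draw with every box below 7 takes min(count, 6) from each colour; colours with fewer than 6 contribute all they have.
Σ min(cᵢ, 6) = 6 + 6 + 3 + 1 + 2 + 6 = 24.
Draw number 24 + 1 = 25 must push one box to 7.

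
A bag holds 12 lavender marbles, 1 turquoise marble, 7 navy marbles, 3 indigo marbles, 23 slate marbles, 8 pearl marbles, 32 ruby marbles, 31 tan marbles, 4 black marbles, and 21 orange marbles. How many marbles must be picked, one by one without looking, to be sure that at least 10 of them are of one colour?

69

An adversary could hand out at most 9 marbles per colour (5 colours run out sooner): 9 + 1 + 7 + 3 + 9 + 8 + 9 + 9 + 4 + 9 = 68 marbles and still no colour has 10.
By the pigeonhole principle, one more marble lands in a colour already at 9, so 69 draws are enough and 68 are not.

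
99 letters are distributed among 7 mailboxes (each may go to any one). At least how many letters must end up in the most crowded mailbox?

15

The 7 mailboxes are the holes and the 99 letters are the pigeons.
If every mailbox held at most 14 letters, the total would be at most 7 × 14 = 98, which is less than 99.
So some mailbox holds at least ⌈99/7⌉ = 15 letters.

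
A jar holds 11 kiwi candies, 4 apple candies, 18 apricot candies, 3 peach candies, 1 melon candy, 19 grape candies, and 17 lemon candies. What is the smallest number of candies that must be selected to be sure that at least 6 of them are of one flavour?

An adversary could hand out at most 5 candies per flavour (apple, peach, melon run out sooner): 5 + 4 + 5 + 3 + 1 + 5 + 5 = 28 candies and still no flavour has 6.
One more candy lands in a flavour already at 5, so 29 draws are enough and 28 are not.

29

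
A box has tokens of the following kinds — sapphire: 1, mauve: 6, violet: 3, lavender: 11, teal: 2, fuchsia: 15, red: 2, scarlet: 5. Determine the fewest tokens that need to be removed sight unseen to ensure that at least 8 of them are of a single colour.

The 8 colours are the holes; the tokens drawn are the pigeons.
To avoid 8 of any one colour, the worst case takes at most 7 of each colour, or every token of a colour that has fewer than 7.
That gives 1 + 6 + 3 + 7 + 2 + 7 + 2 + 5 = 33 tokens with no colour reaching 8.
The next token forces some colour to 8, so 33 + 1 = 34.

34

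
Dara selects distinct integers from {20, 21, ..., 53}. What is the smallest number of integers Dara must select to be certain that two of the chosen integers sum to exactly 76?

Group the elements by complementary pair {x, 76−x}: {23,53}, {24,52}, {25,51}, …, giving 15 two-element pairs, the single value 38 (it cannot pair with itself since the integers are distinct), and 3 integers whose partner 76−x falls outside [20,53].
By the pigeonhole principle, treating each of those 19 groups as a pigeonhole, one can pick one integer per group — 19 integers — with no two summing to 76.
The 20th integer lands in an occupied pair, forcing a sum of 76.

20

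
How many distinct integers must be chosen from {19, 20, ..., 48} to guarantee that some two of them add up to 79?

A set avoiding the sum 79 can contain at most one of each pair {x, 79−x}, plus the 12 elements whose complement lies outside the range.
The integers 19, …, 39 (21 of them) are such a set: any two sum to at least 19+20 = 39 and at most 38+39 = 77 < 79.
By the pigeonhole principle, any 22nd integer completes one of the 9 pairs, so 22 choices force a sum of 79.

22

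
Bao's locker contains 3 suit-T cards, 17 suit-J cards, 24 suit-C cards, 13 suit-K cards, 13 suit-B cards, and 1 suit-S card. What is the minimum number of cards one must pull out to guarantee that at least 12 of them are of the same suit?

By pigeonhole, the 6 suits are the holes; the cards drawn are the pigeons.
To avoid 12 of any one suit, the worst case takes at most 11 of each suit, or every card of a suit that has fewer than 11.
That gives 3 + 11 + 11 + 11 + 11 + 1 = 48 cards with no suit reaching 12.
The next card forces some suit to 12, so 48 + 1 = 49.

49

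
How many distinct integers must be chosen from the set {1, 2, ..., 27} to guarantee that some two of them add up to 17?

20

Group the elements by complementary pair {x, 17−x}: {1,16}, {2,15}, {3,14}, …, giving 8 two-element pairs and 11 integers whose partner 17−x falls outside [1,27].
Treating each of those 19 groups as a pigeonhole, one can pick one integer per group — 19 integers — with no two summing to 17.
The 20th integer lands in an occupied pair, forcing a sum of 17.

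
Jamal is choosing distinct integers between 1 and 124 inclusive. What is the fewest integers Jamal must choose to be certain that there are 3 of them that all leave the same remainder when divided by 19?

The 19 residue classes mod 19 are the pigeonholes.
With 38 integers one could put 2 in each residue class and have no class reach 3.
The 39th integer pushes some class to 3, so 19·2 + 1 = 39.

39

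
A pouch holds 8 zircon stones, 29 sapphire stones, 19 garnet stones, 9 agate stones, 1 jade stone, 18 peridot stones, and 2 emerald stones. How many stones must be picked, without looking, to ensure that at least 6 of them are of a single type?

29

By pigeonhole, the 7 types are the holes; the stones drawn are the pigeons.
To avoid 6 of any one type, the worst case takes at most 5 of each type, or every stone of a type that has fewer than 5.
That gives 5 + 5 + 5 + 5 + 1 + 5 + 2 = 28 stones with no type reaching 6.
The next stone forces some type to 6, so 28 + 1 = 29.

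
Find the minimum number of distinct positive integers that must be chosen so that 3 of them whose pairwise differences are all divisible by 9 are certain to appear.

Integers whose pairwise differences are multiples of 9 are exactly those sharing a remainder mod 9. Pigeonhole: the 9 residue classes mod 9 are the pigeonholes.
With 18 integers one could put 2 in each residue class and have no class reach 3.
The 19th integer pushes some class to 3, so 9·2 + 1 = 19.

19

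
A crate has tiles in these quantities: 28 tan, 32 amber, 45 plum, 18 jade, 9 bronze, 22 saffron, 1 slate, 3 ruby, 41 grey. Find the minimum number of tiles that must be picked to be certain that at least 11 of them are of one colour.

74

An adversary could hand out at most 10 tiles per colour (bronze, slate, ruby run out sooner): 10 + 10 + 10 + 10 + 9 + 10 + 1 + 3 + 10 = 73 tiles and still no colour has 11.
Pigeonhole: one more tile lands in a colour already at 10, so 74 draws are enough and 73 are not.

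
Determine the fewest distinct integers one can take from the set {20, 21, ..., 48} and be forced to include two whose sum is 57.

Group the elements by complementary pair {x, 57−x}: {20,37}, {21,36}, {22,35}, …, giving 9 two-element pairs and 11 integers whose partner 57−x falls outside [20,48].
Treating each of those 20 groups as a pigeonhole, one can pick one integer per group — 20 integers — with no two summing to 57.
The 21st integer lands in an occupied pair, forcing a sum of 57.

21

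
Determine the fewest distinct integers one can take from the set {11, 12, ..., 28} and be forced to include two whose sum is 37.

11

A set avoiding the sum 37 can contain at most one of each pair {x, 37−x}, plus the 2 elements whose complement lies outside the range.
The integers 19, …, 28 (10 of them) are such a set: any two sum to at least 19+20 = 39 > 37.
By pigeonhole, any 11th integer completes one of the 8 pairs, so 11 choices force a sum of 37.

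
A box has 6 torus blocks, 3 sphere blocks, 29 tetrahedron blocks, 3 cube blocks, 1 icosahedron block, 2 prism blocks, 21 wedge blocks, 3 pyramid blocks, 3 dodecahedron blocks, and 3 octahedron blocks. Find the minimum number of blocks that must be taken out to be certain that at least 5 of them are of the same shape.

The 10 shapes are the holes; the blocks drawn are the pigeons.
To avoid 5 of any one shape, the worst case takes at most 4 of each shape, or every block of a shape that has fewer than 4.
That gives 4 + 3 + 4 + 3 + 1 + 2 + 4 + 3 + 3 + 3 = 30 blocks with no shape reaching 5.
The next block forces some shape to 5, so 30 + 1 = 31.

31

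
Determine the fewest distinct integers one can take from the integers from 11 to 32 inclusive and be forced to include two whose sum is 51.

16

Two chosen integers sum to 51 exactly when both halves of some pair {x, 51−x} with 19 ≤ x ≤ 51−x ≤ 32 are chosen — 7 such pairs.
The remaining 8 elements (those with no distinct partner in range) can never complete a 51-sum, so the worst case takes all of them and one from each pair: 8 + 7 = 15.
By the pigeonhole principle, the 16th integer has to be the second member of some pair, so 15 + 1 = 16.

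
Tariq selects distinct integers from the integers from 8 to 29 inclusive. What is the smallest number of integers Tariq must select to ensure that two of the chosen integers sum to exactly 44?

16

Two chosen integers sum to 44 exactly when both halves of some pair {x, 44−x} with 15 ≤ x ≤ 44−x ≤ 29 are chosen — 7 such pairs.
The remaining 8 elements (those with no distinct partner in range) can never complete a 44-sum, so the worst case takes all of them and one from each pair: 8 + 7 = 15.
The 16th integer has to be the second member of some pair, so 15 + 1 = 16.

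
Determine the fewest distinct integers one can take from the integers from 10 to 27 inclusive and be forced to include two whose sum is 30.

Group the elements by complementary pair {x, 30−x}: {10,20}, {11,19}, {12,18}, …, giving 5 two-element pairs, the single value 15 (it cannot pair with itself since the integers are distinct), and 7 integers whose partner 30−x falls outside [10,27].
By pigeonhole, treating each of those 13 groups as a pigeonhole, one can pick one integer per group — 13 integers — with no two summing to 30.
The 14th integer lands in an occupied pair, forcing a sum of 30.

14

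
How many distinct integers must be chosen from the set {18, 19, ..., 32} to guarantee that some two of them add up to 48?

Group the elements by complementary pair {x, 48−x}: {18,30}, {19,29}, {20,28}, …, giving 6 two-element pairs, the single value 24 (it cannot pair with itself since the integers are distinct), and 2 integers whose partner 48−x falls outside [18,32].
By the pigeonhole principle, treating each of those 9 groups as a pigeonhole, one can pick one integer per group — 9 integers — with no two summing to 48.
The 10th integer lands in an occupied pair, forcing a sum of 48.

10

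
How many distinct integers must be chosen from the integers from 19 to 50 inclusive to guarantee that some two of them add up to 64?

A set avoiding the sum 64 can contain at most one of each pair {x, 64−x}, plus the 6 elements whose complement lies outside the range or equal to its own complement.
The integers 32, …, 50 (19 of them) are such a set: any two sum to at least 32+33 = 65 > 64.
By the pigeonhole principle, any 20th integer completes one of the 13 pairs, so 20 choices force a sum of 64.

20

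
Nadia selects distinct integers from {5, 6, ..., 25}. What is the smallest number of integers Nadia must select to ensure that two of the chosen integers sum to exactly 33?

Group the elements by complementary pair {x, 33−x}: {8,25}, {9,24}, {10,23}, …, giving 9 two-element pairs and 3 integers whose partner 33−x falls outside [5,25].
By pigeonhole, treating each of those 12 groups as a pigeonhole, one can pick one integer per group — 12 integers — with no two summing to 33.
The 13th integer lands in an occupied pair, forcing a sum of 33.

13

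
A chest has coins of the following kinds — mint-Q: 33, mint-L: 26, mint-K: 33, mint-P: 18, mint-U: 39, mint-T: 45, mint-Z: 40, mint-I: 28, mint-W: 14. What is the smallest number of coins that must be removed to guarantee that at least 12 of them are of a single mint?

An adversary could hand out at most 11 coins per mint: 11 + 11 + 11 + 11 + 11 + 11 + 11 + 11 + 11 = 99 coins and still no mint has 12.
One more coin lands in a mint already at 11, so 100 draws are enough and 99 are not.

100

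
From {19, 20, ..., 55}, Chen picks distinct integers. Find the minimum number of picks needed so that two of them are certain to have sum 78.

22

A set avoiding the sum 78 can contain at most one of each pair {x, 78−x}, plus the 5 elements whose complement lies outside the range or equal to its own complement.
The integers 19, …, 39 (21 of them) are such a set: any two sum to at least 19+20 = 39 and at most 38+39 = 77 < 78.
By the pigeonhole principle, any 22nd integer completes one of the 16 pairs, so 22 choices force a sum of 78.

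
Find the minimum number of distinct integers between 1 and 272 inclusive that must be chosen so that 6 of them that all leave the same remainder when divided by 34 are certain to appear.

171

By pigeonhole, the 34 residue classes mod 34 are the pigeonholes.
With 170 integers one could put 5 in each residue class and have no class reach 6.
The 171st integer pushes some class to 6, so 34·5 + 1 = 171.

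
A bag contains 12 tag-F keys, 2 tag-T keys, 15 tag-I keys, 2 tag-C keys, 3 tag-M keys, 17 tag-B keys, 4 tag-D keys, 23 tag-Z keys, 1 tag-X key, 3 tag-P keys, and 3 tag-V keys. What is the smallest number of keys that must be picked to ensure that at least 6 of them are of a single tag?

39

An adversary could hand out at most 5 keys per tag (7 tags run out sooner): 5 + 2 + 5 + 2 + 3 + 5 + 4 + 5 + 1 + 3 + 3 = 38 keys and still no tag has 6.
Pigeonhole: one more key lands in a tag already at 5, so 39 draws are enough and 38 are not.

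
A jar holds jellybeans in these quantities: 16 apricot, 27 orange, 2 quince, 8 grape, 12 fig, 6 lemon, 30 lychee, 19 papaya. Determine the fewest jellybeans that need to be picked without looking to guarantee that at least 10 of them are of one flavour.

62

Pigeonhole: the 8 flavours are the holes; the jellybeans drawn are the pigeons.
To avoid 10 of any one flavour, the worst case takes at most 9 of each flavour, or every jellybean of a flavour that has fewer than 9.
That gives 9 + 9 + 2 + 8 + 9 + 6 + 9 + 9 = 61 jellybeans with no flavour reaching 10.
The next jellybean forces some flavour to 10, so 61 + 1 = 62.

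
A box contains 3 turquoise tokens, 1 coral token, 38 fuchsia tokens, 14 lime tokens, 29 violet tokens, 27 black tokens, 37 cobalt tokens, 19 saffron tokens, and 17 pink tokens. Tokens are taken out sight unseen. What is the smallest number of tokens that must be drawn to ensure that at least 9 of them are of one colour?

By pigeonhole, put each drawn token into a box by colour. The largest draw with every box below 9 takes min(count, 8) from each colour; colours with fewer than 8 contribute all they have.
Σ min(cᵢ, 8) = 3 + 1 + 8 + 8 + 8 + 8 + 8 + 8 + 8 = 60.
Draw number 60 + 1 = 61 must push one box to 9.

61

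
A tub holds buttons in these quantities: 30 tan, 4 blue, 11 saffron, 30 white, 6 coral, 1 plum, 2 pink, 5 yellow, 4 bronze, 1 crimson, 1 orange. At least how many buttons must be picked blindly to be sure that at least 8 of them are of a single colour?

46

An adversary could hand out at most 7 buttons per colour (8 colours run out sooner): 7 + 4 + 7 + 7 + 6 + 1 + 2 + 5 + 4 + 1 + 1 = 45 buttons and still no colour has 8.
One more button lands in a colour already at 7, so 46 draws are enough and 45 are not.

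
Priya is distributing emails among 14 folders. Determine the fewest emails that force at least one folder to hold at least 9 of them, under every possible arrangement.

113

With 112 emails one could put exactly 8 in each of the 14 folders, and no folder would reach 9.
One more email must land in a folder that already has 8, giving it 9.
So 14 × 8 + 1 = 113 emails are required.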